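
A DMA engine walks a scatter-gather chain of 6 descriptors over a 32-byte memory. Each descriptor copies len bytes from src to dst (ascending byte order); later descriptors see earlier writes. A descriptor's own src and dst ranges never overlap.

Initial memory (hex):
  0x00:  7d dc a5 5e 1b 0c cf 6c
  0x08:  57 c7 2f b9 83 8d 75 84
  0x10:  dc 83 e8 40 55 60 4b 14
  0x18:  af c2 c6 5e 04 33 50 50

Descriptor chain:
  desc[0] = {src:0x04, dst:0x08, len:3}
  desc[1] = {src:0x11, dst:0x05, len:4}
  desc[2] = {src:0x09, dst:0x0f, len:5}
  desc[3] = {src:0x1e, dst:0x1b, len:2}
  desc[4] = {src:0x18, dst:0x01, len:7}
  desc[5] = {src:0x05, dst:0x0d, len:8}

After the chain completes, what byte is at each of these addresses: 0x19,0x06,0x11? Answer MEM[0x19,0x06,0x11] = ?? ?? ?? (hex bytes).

MEM[0x19,0x06,0x11] = c2 33 0c

D0: mem[0x08..0x0a] <- [1b 0c cf]
D1: mem[0x05..0x08] <- [83 e8 40 55]
D2: mem[0x0f..0x13] <- [0c cf b9 83 8d]
D3: mem[0x1b..0x1c] <- [50 50]
D4: mem[0x01..0x07] <- [af c2 c6 50 50 33 50]
D5: mem[0x0d..0x14] <- [50 33 50 55 0c cf b9 83]
query mem[0x19]=0xc2, mem[0x06]=0x33, mem[0x11]=0x0c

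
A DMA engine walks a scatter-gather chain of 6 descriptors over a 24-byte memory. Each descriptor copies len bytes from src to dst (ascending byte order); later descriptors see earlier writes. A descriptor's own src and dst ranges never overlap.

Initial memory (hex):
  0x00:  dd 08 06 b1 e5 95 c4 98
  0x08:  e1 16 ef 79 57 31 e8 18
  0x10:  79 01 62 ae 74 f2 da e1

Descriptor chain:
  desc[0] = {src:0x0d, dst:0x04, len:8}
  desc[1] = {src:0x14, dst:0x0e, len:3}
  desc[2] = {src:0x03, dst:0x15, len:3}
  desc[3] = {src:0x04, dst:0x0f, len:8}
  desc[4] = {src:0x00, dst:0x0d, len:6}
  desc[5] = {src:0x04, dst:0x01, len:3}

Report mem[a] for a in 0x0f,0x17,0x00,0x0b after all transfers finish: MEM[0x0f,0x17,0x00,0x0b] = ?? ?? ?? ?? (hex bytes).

MEM[0x0f,0x17,0x00,0x0b] = 06 e8 dd 74

D0: mem[0x04..0x0b] <- [31 e8 18 79 01 62 ae 74]
D1: mem[0x0e..0x10] <- [74 f2 da]
D2: mem[0x15..0x17] <- [b1 31 e8]
D3: mem[0x0f..0x16] <- [31 e8 18 79 01 62 ae 74]
D4: mem[0x0d..0x12] <- [dd 08 06 b1 31 e8]
D5: mem[0x01..0x03] <- [31 e8 18]
query mem[0x0f]=0x06, mem[0x17]=0xe8, mem[0x00]=0xdd, mem[0x0b]=0x74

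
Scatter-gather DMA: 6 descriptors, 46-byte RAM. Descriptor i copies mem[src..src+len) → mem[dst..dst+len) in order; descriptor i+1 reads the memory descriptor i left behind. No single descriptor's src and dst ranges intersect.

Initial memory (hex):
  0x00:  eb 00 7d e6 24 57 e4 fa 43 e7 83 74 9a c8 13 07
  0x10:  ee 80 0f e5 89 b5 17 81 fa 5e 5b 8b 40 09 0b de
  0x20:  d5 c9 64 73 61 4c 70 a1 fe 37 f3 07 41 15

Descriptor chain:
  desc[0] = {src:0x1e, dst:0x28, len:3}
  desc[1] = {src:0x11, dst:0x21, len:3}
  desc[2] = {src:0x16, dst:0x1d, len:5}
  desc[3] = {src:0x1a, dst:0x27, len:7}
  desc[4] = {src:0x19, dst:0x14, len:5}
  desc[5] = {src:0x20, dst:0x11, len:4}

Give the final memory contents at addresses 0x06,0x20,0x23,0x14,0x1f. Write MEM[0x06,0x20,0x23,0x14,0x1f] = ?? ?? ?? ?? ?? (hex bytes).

MEM[0x06,0x20,0x23,0x14,0x1f] = e4 5e e5 e5 fa

#0 dst[0x28+3] := {0x0b,0xde,0xd5}
#1 dst[0x21+3] := {0x80,0x0f,0xe5}
#2 dst[0x1d+5] := {0x17,0x81,0xfa,0x5e,0x5b}
#3 dst[0x27+7] := {0x5b,0x8b,0x40,0x17,0x81,0xfa,0x5e}
#4 dst[0x14+5] := {0x5e,0x5b,0x8b,0x40,0x17}
#5 dst[0x11+4] := {0x5e,0x5b,0x0f,0xe5}
query mem[0x06]=0xe4, mem[0x20]=0x5e, mem[0x23]=0xe5, mem[0x14]=0xe5, mem[0x1f]=0xfa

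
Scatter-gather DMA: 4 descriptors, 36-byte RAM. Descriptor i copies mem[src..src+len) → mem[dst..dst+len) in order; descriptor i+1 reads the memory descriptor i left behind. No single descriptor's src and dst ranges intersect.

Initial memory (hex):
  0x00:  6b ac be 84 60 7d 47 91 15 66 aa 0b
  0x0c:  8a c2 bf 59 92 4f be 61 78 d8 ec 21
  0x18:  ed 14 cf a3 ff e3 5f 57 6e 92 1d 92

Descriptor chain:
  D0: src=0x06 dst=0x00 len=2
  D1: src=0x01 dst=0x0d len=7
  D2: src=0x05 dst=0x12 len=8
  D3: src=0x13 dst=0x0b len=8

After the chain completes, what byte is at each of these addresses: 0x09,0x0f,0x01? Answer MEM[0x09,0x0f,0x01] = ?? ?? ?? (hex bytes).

D0: mem[0x00..0x01] <- [47 91]
D1: mem[0x0d..0x13] <- [91 be 84 60 7d 47 91]
D2: mem[0x12..0x19] <- [7d 47 91 15 66 aa 0b 8a]
D3: mem[0x0b..0x12] <- [47 91 15 66 aa 0b 8a cf]
query mem[0x09]=0x66, mem[0x0f]=0xaa, mem[0x01]=0x91

MEM[0x09,0x0f,0x01] = 66 aa 91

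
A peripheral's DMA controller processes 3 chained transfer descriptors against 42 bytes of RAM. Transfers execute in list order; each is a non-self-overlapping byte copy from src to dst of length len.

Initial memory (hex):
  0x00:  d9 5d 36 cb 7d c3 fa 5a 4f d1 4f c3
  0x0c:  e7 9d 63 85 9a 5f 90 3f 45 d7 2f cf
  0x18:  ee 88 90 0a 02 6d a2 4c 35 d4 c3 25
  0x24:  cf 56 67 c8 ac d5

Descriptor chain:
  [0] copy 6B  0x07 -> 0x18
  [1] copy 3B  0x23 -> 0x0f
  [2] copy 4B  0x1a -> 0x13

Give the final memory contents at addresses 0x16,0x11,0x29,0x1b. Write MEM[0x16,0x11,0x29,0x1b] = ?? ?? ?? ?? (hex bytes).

#0 dst[0x18+6] := {0x5a,0x4f,0xd1,0x4f,0xc3,0xe7}
#1 dst[0x0f+3] := {0x25,0xcf,0x56}
#2 dst[0x13+4] := {0xd1,0x4f,0xc3,0xe7}
query mem[0x16]=0xe7, mem[0x11]=0x56, mem[0x29]=0xd5, mem[0x1b]=0x4f

MEM[0x16,0x11,0x29,0x1b] = e7 56 d5 4f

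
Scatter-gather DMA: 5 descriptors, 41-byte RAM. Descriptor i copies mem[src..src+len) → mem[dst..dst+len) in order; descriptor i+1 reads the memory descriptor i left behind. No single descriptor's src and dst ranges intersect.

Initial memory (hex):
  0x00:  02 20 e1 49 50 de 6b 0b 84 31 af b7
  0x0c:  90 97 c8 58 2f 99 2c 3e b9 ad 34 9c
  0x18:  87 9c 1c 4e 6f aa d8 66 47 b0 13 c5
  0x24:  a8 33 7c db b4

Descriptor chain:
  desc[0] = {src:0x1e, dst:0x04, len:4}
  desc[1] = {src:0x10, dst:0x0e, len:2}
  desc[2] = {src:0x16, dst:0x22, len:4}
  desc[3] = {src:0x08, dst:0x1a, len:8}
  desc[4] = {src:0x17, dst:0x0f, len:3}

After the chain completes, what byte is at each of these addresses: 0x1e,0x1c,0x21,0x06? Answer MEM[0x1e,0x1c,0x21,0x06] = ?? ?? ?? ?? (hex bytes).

  after D0: wrote 4B at 0x04 = d86647b0
  after D1: wrote 2B at 0x0e = 2f99
  after D2: wrote 4B at 0x22 = 349c879c
  after D3: wrote 8B at 0x1a = 8431afb790972f99
  after D4: wrote 3B at 0x0f = 9c879c
query mem[0x1e]=0x90, mem[0x1c]=0xaf, mem[0x21]=0x99, mem[0x06]=0x47

MEM[0x1e,0x1c,0x21,0x06] = 90 af 99 47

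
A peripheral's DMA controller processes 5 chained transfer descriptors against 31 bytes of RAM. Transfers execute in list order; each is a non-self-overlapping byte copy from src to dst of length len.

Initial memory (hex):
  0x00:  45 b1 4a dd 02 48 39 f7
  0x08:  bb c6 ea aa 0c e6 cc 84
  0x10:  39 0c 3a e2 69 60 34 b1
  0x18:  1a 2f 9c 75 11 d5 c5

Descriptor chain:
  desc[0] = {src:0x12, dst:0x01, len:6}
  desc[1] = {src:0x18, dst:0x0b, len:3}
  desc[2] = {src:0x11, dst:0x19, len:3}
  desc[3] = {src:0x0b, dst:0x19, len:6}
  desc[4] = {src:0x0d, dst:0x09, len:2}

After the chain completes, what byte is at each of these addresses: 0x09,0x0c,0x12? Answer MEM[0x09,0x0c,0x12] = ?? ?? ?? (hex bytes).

  after D0: wrote 6B at 0x01 = 3ae2696034b1
  after D1: wrote 3B at 0x0b = 1a2f9c
  after D2: wrote 3B at 0x19 = 0c3ae2
  after D3: wrote 6B at 0x19 = 1a2f9ccc8439
  after D4: wrote 2B at 0x09 = 9ccc
query mem[0x09]=0x9c, mem[0x0c]=0x2f, mem[0x12]=0x3a

MEM[0x09,0x0c,0x12] = 9c 2f 3a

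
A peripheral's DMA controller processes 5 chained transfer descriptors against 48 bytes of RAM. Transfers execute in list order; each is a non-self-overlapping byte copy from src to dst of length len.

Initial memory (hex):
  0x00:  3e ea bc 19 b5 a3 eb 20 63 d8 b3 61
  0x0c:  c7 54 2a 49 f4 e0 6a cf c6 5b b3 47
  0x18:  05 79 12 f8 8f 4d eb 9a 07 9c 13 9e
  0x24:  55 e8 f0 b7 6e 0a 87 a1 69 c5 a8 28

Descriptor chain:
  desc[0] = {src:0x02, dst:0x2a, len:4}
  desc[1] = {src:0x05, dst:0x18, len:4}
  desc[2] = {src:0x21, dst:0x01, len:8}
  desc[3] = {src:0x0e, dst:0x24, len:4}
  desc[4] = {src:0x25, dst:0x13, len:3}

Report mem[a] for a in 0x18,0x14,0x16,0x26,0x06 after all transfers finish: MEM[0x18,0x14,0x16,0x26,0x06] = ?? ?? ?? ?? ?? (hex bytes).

MEM[0x18,0x14,0x16,0x26,0x06] = a3 f4 b3 f4 f0

D0: mem[0x2a..0x2d] <- [bc 19 b5 a3]
D1: mem[0x18..0x1b] <- [a3 eb 20 63]
D2: mem[0x01..0x08] <- [9c 13 9e 55 e8 f0 b7 6e]
D3: mem[0x24..0x27] <- [2a 49 f4 e0]
D4: mem[0x13..0x15] <- [49 f4 e0]
query mem[0x18]=0xa3, mem[0x14]=0xf4, mem[0x16]=0xb3, mem[0x26]=0xf4, mem[0x06]=0xf0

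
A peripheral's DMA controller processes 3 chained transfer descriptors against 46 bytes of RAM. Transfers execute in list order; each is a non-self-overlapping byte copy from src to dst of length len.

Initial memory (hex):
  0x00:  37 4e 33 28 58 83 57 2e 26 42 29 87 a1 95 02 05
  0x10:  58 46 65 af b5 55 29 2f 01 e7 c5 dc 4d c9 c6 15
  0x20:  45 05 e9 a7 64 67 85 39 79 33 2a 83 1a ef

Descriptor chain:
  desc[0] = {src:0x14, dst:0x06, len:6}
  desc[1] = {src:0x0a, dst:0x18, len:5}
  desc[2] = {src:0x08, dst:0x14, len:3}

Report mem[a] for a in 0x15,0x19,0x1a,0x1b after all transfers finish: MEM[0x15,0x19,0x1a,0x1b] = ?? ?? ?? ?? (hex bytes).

[0] 0x14->0x06 len=6 : b5 55 29 2f 01 e7
[1] 0x0a->0x18 len=5 : 01 e7 a1 95 02
[2] 0x08->0x14 len=3 : 29 2f 01
query mem[0x15]=0x2f, mem[0x19]=0xe7, mem[0x1a]=0xa1, mem[0x1b]=0x95

MEM[0x15,0x19,0x1a,0x1b] = 2f e7 a1 95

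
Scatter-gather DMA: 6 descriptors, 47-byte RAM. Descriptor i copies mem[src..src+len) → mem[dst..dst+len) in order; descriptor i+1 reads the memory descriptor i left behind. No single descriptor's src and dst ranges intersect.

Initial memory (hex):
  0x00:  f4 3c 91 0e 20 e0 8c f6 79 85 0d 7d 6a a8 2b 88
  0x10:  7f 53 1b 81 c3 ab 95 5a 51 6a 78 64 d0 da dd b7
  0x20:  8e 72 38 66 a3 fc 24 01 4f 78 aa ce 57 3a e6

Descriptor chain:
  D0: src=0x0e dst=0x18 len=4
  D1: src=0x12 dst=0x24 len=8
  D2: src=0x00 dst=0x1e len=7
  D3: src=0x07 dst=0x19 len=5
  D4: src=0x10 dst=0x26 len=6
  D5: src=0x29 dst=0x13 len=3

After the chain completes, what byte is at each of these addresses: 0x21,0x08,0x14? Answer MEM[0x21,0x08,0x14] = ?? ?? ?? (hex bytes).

[0] 0x0e->0x18 len=4 : 2b 88 7f 53
[1] 0x12->0x24 len=8 : 1b 81 c3 ab 95 5a 2b 88
[2] 0x00->0x1e len=7 : f4 3c 91 0e 20 e0 8c
[3] 0x07->0x19 len=5 : f6 79 85 0d 7d
[4] 0x10->0x26 len=6 : 7f 53 1b 81 c3 ab
[5] 0x29->0x13 len=3 : 81 c3 ab
query mem[0x21]=0x0e, mem[0x08]=0x79, mem[0x14]=0xc3

MEM[0x21,0x08,0x14] = 0e 79 c3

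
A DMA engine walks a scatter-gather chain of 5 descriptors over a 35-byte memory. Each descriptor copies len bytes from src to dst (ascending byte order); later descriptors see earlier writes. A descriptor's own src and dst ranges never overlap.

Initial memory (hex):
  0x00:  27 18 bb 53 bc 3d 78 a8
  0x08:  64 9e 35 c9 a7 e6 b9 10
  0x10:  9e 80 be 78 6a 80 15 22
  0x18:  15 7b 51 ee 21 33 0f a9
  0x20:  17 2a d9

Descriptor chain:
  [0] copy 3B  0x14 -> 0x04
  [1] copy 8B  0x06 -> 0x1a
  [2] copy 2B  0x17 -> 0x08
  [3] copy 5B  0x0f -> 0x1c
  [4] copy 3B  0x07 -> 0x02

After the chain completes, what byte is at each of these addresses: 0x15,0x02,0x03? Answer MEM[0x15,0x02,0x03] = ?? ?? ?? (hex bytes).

  after D0: wrote 3B at 0x04 = 6a8015
  after D1: wrote 8B at 0x1a = 15a8649e35c9a7e6
  after D2: wrote 2B at 0x08 = 2215
  after D3: wrote 5B at 0x1c = 109e80be78
  after D4: wrote 3B at 0x02 = a82215
query mem[0x15]=0x80, mem[0x02]=0xa8, mem[0x03]=0x22

MEM[0x15,0x02,0x03] = 80 a8 22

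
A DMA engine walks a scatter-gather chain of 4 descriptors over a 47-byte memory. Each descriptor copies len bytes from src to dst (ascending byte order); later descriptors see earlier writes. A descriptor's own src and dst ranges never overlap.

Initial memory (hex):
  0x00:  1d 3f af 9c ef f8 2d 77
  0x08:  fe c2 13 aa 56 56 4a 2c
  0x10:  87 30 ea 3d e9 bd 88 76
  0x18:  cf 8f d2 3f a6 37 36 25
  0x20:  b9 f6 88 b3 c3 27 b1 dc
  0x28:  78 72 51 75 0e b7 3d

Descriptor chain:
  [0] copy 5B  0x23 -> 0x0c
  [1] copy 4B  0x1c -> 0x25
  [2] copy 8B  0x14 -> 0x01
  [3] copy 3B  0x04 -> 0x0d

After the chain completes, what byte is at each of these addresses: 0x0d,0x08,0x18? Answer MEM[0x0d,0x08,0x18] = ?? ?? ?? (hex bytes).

D0: mem[0x0c..0x10] <- [b3 c3 27 b1 dc]
D1: mem[0x25..0x28] <- [a6 37 36 25]
D2: mem[0x01..0x08] <- [e9 bd 88 76 cf 8f d2 3f]
D3: mem[0x0d..0x0f] <- [76 cf 8f]
query mem[0x0d]=0x76, mem[0x08]=0x3f, mem[0x18]=0xcf

MEM[0x0d,0x08,0x18] = 76 3f cf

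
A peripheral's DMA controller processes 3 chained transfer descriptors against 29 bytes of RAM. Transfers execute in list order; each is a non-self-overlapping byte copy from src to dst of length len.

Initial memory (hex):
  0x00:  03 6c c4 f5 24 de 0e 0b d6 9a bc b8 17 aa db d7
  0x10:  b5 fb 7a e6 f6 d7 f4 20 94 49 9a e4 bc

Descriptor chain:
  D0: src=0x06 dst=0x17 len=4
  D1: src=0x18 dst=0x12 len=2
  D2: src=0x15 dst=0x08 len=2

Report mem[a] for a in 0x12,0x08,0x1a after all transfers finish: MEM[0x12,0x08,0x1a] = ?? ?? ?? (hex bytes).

MEM[0x12,0x08,0x1a] = 0b d7 9a

[0] 0x06->0x17 len=4 : 0e 0b d6 9a
[1] 0x18->0x12 len=2 : 0b d6
[2] 0x15->0x08 len=2 : d7 f4
query mem[0x12]=0x0b, mem[0x08]=0xd7, mem[0x1a]=0x9a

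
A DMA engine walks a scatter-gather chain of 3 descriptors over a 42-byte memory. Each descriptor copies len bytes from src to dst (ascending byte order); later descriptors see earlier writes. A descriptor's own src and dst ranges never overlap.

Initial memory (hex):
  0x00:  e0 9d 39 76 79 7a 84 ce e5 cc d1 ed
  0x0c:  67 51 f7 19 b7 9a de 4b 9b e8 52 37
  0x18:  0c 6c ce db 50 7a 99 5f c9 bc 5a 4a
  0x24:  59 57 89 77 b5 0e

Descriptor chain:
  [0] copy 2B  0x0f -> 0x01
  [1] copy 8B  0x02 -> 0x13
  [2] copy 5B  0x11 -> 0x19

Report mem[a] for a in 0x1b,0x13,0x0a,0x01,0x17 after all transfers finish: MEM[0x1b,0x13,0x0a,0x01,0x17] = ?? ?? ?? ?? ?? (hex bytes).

[0] 0x0f->0x01 len=2 : 19 b7
[1] 0x02->0x13 len=8 : b7 76 79 7a 84 ce e5 cc
[2] 0x11->0x19 len=5 : 9a de b7 76 79
query mem[0x1b]=0xb7, mem[0x13]=0xb7, mem[0x0a]=0xd1, mem[0x01]=0x19, mem[0x17]=0x84

MEM[0x1b,0x13,0x0a,0x01,0x17] = b7 b7 d1 19 84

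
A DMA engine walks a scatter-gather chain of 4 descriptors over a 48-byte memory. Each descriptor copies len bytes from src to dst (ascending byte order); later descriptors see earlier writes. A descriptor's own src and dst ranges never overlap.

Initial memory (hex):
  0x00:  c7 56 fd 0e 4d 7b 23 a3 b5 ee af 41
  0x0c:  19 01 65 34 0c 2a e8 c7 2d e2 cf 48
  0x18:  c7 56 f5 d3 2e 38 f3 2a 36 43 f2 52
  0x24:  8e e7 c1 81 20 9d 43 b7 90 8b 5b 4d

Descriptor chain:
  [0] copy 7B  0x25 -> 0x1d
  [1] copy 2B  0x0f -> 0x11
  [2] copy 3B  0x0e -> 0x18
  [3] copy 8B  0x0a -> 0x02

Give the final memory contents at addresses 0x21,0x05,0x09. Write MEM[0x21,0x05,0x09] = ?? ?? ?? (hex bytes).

MEM[0x21,0x05,0x09] = 9d 01 34

  after D0: wrote 7B at 0x1d = e7c181209d43b7
  after D1: wrote 2B at 0x11 = 340c
  after D2: wrote 3B at 0x18 = 65340c
  after D3: wrote 8B at 0x02 = af41190165340c34
query mem[0x21]=0x9d, mem[0x05]=0x01, mem[0x09]=0x34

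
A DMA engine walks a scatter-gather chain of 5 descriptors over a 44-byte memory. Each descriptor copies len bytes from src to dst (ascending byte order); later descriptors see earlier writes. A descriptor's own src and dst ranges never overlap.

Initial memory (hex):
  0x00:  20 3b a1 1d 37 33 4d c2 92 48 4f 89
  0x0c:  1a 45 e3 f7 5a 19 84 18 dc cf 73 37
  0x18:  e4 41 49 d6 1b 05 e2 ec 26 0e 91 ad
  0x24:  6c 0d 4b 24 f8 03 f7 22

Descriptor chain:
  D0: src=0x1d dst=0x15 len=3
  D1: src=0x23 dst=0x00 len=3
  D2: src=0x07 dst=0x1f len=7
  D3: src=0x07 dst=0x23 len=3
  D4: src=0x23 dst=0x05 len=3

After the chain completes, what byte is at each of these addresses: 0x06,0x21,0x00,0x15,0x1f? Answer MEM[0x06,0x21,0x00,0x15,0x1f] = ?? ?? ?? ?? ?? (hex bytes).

#0 dst[0x15+3] := {0x05,0xe2,0xec}
#1 dst[0x00+3] := {0xad,0x6c,0x0d}
#2 dst[0x1f+7] := {0xc2,0x92,0x48,0x4f,0x89,0x1a,0x45}
#3 dst[0x23+3] := {0xc2,0x92,0x48}
#4 dst[0x05+3] := {0xc2,0x92,0x48}
query mem[0x06]=0x92, mem[0x21]=0x48, mem[0x00]=0xad, mem[0x15]=0x05, mem[0x1f]=0xc2

MEM[0x06,0x21,0x00,0x15,0x1f] = 92 48 ad 05 c2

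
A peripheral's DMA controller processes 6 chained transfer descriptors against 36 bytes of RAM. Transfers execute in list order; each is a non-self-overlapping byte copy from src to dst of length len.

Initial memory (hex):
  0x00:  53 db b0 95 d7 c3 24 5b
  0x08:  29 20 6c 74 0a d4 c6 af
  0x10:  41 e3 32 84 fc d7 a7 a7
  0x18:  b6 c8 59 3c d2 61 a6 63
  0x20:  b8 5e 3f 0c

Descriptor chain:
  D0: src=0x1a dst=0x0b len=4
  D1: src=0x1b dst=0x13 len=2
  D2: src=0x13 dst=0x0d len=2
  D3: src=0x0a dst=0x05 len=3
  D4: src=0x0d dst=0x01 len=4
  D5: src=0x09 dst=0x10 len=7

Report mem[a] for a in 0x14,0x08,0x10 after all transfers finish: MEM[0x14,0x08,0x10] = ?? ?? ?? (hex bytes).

  after D0: wrote 4B at 0x0b = 593cd261
  after D1: wrote 2B at 0x13 = 3cd2
  after D2: wrote 2B at 0x0d = 3cd2
  after D3: wrote 3B at 0x05 = 6c593c
  after D4: wrote 4B at 0x01 = 3cd2af41
  after D5: wrote 7B at 0x10 = 206c593c3cd2af
query mem[0x14]=0x3c, mem[0x08]=0x29, mem[0x10]=0x20

MEM[0x14,0x08,0x10] = 3c 29 20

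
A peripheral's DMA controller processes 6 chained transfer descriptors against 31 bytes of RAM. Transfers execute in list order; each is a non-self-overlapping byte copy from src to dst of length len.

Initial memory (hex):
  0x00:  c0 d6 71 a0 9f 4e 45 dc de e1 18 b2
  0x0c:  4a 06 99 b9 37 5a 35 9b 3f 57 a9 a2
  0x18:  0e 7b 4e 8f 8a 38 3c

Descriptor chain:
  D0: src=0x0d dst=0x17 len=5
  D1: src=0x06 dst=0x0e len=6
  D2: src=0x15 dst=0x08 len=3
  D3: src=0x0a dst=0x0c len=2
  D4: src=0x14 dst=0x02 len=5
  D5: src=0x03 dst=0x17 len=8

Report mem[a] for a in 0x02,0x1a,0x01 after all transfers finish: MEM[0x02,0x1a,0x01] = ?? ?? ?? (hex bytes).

MEM[0x02,0x1a,0x01] = 3f 99 d6

  after D0: wrote 5B at 0x17 = 0699b9375a
  after D1: wrote 6B at 0x0e = 45dcdee118b2
  after D2: wrote 3B at 0x08 = 57a906
  after D3: wrote 2B at 0x0c = 06b2
  after D4: wrote 5B at 0x02 = 3f57a90699
  after D5: wrote 8B at 0x17 = 57a90699dc57a906
query mem[0x02]=0x3f, mem[0x1a]=0x99, mem[0x01]=0xd6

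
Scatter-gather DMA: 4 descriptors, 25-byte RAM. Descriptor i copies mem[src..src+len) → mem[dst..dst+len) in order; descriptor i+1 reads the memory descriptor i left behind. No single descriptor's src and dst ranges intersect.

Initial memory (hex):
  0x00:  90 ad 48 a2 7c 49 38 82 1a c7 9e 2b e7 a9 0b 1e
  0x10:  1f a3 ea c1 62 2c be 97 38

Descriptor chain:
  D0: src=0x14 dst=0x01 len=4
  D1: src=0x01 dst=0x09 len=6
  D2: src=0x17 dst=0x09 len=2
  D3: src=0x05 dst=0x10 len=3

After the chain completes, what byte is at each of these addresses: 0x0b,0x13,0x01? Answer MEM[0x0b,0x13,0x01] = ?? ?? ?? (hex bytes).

D0: mem[0x01..0x04] <- [62 2c be 97]
D1: mem[0x09..0x0e] <- [62 2c be 97 49 38]
D2: mem[0x09..0x0a] <- [97 38]
D3: mem[0x10..0x12] <- [49 38 82]
query mem[0x0b]=0xbe, mem[0x13]=0xc1, mem[0x01]=0x62

MEM[0x0b,0x13,0x01] = be c1 62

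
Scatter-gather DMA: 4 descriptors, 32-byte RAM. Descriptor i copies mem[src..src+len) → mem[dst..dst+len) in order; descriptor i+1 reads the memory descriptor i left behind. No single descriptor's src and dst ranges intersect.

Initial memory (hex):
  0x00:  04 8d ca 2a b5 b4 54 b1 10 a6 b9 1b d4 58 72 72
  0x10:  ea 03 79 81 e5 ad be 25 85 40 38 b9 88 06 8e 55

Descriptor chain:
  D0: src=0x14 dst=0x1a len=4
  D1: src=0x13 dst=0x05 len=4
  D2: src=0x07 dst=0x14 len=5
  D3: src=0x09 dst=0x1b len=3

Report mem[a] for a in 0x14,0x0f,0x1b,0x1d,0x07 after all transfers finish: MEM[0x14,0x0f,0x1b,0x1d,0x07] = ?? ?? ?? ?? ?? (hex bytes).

#0 dst[0x1a+4] := {0xe5,0xad,0xbe,0x25}
#1 dst[0x05+4] := {0x81,0xe5,0xad,0xbe}
#2 dst[0x14+5] := {0xad,0xbe,0xa6,0xb9,0x1b}
#3 dst[0x1b+3] := {0xa6,0xb9,0x1b}
query mem[0x14]=0xad, mem[0x0f]=0x72, mem[0x1b]=0xa6, mem[0x1d]=0x1b, mem[0x07]=0xad

MEM[0x14,0x0f,0x1b,0x1d,0x07] = ad 72 a6 1b ad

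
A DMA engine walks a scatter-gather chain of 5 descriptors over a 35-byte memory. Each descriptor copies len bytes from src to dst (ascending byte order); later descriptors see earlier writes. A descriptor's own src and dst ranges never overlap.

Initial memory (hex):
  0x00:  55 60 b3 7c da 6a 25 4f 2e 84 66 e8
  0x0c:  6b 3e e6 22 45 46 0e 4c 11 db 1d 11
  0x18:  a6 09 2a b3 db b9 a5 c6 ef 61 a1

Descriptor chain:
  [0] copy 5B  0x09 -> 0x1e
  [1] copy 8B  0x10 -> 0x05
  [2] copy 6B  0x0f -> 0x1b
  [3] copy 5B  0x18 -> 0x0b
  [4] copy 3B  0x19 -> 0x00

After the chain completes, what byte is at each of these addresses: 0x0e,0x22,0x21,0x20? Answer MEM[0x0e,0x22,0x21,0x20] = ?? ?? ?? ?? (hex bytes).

MEM[0x0e,0x22,0x21,0x20] = 22 3e 6b 11

#0 dst[0x1e+5] := {0x84,0x66,0xe8,0x6b,0x3e}
#1 dst[0x05+8] := {0x45,0x46,0x0e,0x4c,0x11,0xdb,0x1d,0x11}
#2 dst[0x1b+6] := {0x22,0x45,0x46,0x0e,0x4c,0x11}
#3 dst[0x0b+5] := {0xa6,0x09,0x2a,0x22,0x45}
#4 dst[0x00+3] := {0x09,0x2a,0x22}
query mem[0x0e]=0x22, mem[0x22]=0x3e, mem[0x21]=0x6b, mem[0x20]=0x11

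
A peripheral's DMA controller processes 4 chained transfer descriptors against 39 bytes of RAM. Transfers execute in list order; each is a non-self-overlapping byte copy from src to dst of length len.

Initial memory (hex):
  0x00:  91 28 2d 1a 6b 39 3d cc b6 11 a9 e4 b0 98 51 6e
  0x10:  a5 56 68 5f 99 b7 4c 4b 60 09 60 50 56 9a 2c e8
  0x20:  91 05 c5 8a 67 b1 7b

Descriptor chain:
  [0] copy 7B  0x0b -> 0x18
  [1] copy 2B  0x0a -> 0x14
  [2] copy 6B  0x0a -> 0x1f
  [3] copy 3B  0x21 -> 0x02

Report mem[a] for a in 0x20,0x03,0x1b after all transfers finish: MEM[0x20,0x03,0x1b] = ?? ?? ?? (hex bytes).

MEM[0x20,0x03,0x1b] = e4 98 51

#0 dst[0x18+7] := {0xe4,0xb0,0x98,0x51,0x6e,0xa5,0x56}
#1 dst[0x14+2] := {0xa9,0xe4}
#2 dst[0x1f+6] := {0xa9,0xe4,0xb0,0x98,0x51,0x6e}
#3 dst[0x02+3] := {0xb0,0x98,0x51}
query mem[0x20]=0xe4, mem[0x03]=0x98, mem[0x1b]=0x51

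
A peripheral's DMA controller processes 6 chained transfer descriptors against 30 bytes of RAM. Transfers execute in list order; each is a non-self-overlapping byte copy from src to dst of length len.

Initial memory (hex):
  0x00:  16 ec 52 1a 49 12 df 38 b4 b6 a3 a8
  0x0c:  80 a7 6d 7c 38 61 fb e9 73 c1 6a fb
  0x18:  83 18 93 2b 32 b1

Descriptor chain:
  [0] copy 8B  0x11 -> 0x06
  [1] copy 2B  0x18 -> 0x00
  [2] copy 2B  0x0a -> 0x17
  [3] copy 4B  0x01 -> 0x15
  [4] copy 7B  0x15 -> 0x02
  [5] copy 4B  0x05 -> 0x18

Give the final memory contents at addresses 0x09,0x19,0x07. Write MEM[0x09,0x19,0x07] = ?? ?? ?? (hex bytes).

MEM[0x09,0x19,0x07] = 73 18 93

[0] 0x11->0x06 len=8 : 61 fb e9 73 c1 6a fb 83
[1] 0x18->0x00 len=2 : 83 18
[2] 0x0a->0x17 len=2 : c1 6a
[3] 0x01->0x15 len=4 : 18 52 1a 49
[4] 0x15->0x02 len=7 : 18 52 1a 49 18 93 2b
[5] 0x05->0x18 len=4 : 49 18 93 2b
query mem[0x09]=0x73, mem[0x19]=0x18, mem[0x07]=0x93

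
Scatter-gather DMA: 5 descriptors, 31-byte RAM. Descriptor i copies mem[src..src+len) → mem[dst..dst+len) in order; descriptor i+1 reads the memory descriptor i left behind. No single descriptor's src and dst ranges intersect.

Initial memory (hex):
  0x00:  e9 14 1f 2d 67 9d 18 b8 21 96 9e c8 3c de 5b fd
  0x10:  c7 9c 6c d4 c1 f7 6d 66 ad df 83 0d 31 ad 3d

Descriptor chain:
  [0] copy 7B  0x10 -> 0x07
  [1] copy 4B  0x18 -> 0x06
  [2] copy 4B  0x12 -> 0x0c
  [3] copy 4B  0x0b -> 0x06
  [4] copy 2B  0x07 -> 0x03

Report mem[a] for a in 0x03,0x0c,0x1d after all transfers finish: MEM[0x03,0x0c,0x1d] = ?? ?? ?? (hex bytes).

[0] 0x10->0x07 len=7 : c7 9c 6c d4 c1 f7 6d
[1] 0x18->0x06 len=4 : ad df 83 0d
[2] 0x12->0x0c len=4 : 6c d4 c1 f7
[3] 0x0b->0x06 len=4 : c1 6c d4 c1
[4] 0x07->0x03 len=2 : 6c d4
query mem[0x03]=0x6c, mem[0x0c]=0x6c, mem[0x1d]=0xad

MEM[0x03,0x0c,0x1d] = 6c 6c ad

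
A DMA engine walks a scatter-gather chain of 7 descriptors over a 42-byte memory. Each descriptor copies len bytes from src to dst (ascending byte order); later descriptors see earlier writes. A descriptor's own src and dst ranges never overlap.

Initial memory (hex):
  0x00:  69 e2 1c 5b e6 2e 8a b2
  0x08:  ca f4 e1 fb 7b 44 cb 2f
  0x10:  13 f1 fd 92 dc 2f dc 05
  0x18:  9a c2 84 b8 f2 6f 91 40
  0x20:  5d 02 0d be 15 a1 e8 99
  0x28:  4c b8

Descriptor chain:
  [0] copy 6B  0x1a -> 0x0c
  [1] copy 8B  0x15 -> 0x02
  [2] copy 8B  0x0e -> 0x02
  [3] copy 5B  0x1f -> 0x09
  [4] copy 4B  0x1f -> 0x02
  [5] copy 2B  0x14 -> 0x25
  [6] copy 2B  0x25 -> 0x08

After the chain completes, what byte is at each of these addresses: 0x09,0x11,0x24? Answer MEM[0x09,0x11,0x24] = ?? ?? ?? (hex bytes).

MEM[0x09,0x11,0x24] = 2f 40 15

[0] 0x1a->0x0c len=6 : 84 b8 f2 6f 91 40
[1] 0x15->0x02 len=8 : 2f dc 05 9a c2 84 b8 f2
[2] 0x0e->0x02 len=8 : f2 6f 91 40 fd 92 dc 2f
[3] 0x1f->0x09 len=5 : 40 5d 02 0d be
[4] 0x1f->0x02 len=4 : 40 5d 02 0d
[5] 0x14->0x25 len=2 : dc 2f
[6] 0x25->0x08 len=2 : dc 2f
query mem[0x09]=0x2f, mem[0x11]=0x40, mem[0x24]=0x15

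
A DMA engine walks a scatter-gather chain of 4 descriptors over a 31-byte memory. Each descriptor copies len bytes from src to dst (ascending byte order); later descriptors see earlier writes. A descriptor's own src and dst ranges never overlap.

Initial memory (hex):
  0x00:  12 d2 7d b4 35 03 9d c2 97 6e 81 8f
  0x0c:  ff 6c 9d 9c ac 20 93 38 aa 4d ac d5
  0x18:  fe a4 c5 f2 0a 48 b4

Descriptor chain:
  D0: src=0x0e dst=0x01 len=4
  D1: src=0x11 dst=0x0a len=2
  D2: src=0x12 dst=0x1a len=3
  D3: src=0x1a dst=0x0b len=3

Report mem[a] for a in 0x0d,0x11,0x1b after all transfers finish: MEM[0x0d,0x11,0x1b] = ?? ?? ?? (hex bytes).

MEM[0x0d,0x11,0x1b] = aa 20 38

#0 dst[0x01+4] := {0x9d,0x9c,0xac,0x20}
#1 dst[0x0a+2] := {0x20,0x93}
#2 dst[0x1a+3] := {0x93,0x38,0xaa}
#3 dst[0x0b+3] := {0x93,0x38,0xaa}
query mem[0x0d]=0xaa, mem[0x11]=0x20, mem[0x1b]=0x38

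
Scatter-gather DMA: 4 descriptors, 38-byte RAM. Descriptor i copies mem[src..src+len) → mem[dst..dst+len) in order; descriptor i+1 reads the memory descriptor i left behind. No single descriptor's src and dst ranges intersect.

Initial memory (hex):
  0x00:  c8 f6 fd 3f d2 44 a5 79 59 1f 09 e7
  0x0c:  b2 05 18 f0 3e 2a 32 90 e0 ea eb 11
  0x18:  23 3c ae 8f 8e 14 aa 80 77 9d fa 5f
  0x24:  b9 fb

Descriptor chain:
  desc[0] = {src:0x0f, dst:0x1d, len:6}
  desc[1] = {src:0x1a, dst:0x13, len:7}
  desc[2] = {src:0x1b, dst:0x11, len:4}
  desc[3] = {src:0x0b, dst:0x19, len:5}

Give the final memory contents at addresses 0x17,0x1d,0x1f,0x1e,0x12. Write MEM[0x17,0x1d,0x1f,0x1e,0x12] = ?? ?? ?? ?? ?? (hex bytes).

#0 dst[0x1d+6] := {0xf0,0x3e,0x2a,0x32,0x90,0xe0}
#1 dst[0x13+7] := {0xae,0x8f,0x8e,0xf0,0x3e,0x2a,0x32}
#2 dst[0x11+4] := {0x8f,0x8e,0xf0,0x3e}
#3 dst[0x19+5] := {0xe7,0xb2,0x05,0x18,0xf0}
query mem[0x17]=0x3e, mem[0x1d]=0xf0, mem[0x1f]=0x2a, mem[0x1e]=0x3e, mem[0x12]=0x8e

MEM[0x17,0x1d,0x1f,0x1e,0x12] = 3e f0 2a 3e 8e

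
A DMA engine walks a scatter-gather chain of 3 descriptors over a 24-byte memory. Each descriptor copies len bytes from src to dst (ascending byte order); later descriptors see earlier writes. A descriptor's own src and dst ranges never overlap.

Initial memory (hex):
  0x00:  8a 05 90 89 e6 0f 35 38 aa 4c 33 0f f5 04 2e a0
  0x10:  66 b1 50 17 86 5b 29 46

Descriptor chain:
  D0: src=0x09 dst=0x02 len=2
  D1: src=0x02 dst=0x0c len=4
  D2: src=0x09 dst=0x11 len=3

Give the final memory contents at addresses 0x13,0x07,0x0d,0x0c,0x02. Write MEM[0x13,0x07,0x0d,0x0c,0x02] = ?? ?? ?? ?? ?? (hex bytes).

D0: mem[0x02..0x03] <- [4c 33]
D1: mem[0x0c..0x0f] <- [4c 33 e6 0f]
D2: mem[0x11..0x13] <- [4c 33 0f]
query mem[0x13]=0x0f, mem[0x07]=0x38, mem[0x0d]=0x33, mem[0x0c]=0x4c, mem[0x02]=0x4c

MEM[0x13,0x07,0x0d,0x0c,0x02] = 0f 38 33 4c 4c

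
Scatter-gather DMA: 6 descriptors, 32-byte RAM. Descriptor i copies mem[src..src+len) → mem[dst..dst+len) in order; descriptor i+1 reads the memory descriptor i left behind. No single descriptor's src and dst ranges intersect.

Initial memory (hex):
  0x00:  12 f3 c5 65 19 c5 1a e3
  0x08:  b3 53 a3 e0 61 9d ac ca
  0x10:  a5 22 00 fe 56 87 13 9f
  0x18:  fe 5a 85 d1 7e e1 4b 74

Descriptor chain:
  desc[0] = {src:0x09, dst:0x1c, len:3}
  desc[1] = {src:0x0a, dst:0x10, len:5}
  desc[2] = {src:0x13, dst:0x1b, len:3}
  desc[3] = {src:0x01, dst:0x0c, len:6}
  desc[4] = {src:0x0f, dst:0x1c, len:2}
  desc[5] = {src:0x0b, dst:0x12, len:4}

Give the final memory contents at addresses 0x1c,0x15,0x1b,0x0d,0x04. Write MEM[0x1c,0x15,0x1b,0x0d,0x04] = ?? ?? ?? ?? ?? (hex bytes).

#0 dst[0x1c+3] := {0x53,0xa3,0xe0}
#1 dst[0x10+5] := {0xa3,0xe0,0x61,0x9d,0xac}
#2 dst[0x1b+3] := {0x9d,0xac,0x87}
#3 dst[0x0c+6] := {0xf3,0xc5,0x65,0x19,0xc5,0x1a}
#4 dst[0x1c+2] := {0x19,0xc5}
#5 dst[0x12+4] := {0xe0,0xf3,0xc5,0x65}
query mem[0x1c]=0x19, mem[0x15]=0x65, mem[0x1b]=0x9d, mem[0x0d]=0xc5, mem[0x04]=0x19

MEM[0x1c,0x15,0x1b,0x0d,0x04] = 19 65 9d c5 19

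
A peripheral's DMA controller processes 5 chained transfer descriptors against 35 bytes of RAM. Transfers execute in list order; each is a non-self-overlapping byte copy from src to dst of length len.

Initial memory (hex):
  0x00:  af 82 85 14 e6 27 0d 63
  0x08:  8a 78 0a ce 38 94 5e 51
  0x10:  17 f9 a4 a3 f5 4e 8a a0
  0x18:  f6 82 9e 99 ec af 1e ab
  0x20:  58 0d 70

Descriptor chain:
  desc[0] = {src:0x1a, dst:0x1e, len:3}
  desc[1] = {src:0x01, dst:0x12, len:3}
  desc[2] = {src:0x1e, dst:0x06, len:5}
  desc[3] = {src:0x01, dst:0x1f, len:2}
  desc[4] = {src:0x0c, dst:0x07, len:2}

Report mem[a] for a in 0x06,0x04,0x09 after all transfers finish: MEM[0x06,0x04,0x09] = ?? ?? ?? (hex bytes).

D0: mem[0x1e..0x20] <- [9e 99 ec]
D1: mem[0x12..0x14] <- [82 85 14]
D2: mem[0x06..0x0a] <- [9e 99 ec 0d 70]
D3: mem[0x1f..0x20] <- [82 85]
D4: mem[0x07..0x08] <- [38 94]
query mem[0x06]=0x9e, mem[0x04]=0xe6, mem[0x09]=0x0d

MEM[0x06,0x04,0x09] = 9e e6 0d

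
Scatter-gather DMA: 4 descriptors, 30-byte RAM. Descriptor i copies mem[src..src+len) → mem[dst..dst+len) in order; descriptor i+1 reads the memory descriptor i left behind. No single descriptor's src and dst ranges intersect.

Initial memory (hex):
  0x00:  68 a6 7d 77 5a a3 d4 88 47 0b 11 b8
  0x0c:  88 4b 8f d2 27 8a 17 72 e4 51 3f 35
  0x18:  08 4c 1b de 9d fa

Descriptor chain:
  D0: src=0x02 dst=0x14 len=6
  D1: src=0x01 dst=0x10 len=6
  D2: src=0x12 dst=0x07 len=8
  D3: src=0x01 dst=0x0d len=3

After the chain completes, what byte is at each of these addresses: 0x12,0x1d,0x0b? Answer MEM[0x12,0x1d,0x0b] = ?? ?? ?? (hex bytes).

MEM[0x12,0x1d,0x0b] = 77 fa 5a

  after D0: wrote 6B at 0x14 = 7d775aa3d488
  after D1: wrote 6B at 0x10 = a67d775aa3d4
  after D2: wrote 8B at 0x07 = 775aa3d45aa3d488
  after D3: wrote 3B at 0x0d = a67d77
query mem[0x12]=0x77, mem[0x1d]=0xfa, mem[0x0b]=0x5a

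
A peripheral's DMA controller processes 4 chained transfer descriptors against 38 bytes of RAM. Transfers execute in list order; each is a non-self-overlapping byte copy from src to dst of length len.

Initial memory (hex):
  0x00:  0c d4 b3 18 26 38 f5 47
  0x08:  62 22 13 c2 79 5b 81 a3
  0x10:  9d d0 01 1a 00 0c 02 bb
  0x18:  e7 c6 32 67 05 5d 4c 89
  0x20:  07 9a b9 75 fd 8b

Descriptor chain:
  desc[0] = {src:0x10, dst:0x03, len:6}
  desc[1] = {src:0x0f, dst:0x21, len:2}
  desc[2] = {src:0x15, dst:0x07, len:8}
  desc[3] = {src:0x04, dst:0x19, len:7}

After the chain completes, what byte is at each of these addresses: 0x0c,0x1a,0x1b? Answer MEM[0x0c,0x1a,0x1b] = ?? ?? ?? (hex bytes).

MEM[0x0c,0x1a,0x1b] = 32 01 1a

  after D0: wrote 6B at 0x03 = 9dd0011a000c
  after D1: wrote 2B at 0x21 = a39d
  after D2: wrote 8B at 0x07 = 0c02bbe7c6326705
  after D3: wrote 7B at 0x19 = d0011a0c02bbe7
query mem[0x0c]=0x32, mem[0x1a]=0x01, mem[0x1b]=0x1a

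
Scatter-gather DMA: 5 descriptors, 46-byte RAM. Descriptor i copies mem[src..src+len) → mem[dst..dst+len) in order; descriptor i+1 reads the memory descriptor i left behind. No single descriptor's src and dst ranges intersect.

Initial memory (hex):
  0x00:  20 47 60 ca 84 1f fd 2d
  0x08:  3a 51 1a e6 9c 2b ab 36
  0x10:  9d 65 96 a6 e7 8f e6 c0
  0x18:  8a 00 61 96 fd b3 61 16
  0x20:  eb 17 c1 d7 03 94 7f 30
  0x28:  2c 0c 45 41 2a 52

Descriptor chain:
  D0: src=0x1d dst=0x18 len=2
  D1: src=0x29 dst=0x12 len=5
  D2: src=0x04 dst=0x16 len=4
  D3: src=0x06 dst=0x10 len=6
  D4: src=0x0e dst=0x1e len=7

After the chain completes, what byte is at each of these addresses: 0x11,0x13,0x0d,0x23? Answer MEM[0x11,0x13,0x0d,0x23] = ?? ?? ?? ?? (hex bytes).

MEM[0x11,0x13,0x0d,0x23] = 2d 51 2b 51

[0] 0x1d->0x18 len=2 : b3 61
[1] 0x29->0x12 len=5 : 0c 45 41 2a 52
[2] 0x04->0x16 len=4 : 84 1f fd 2d
[3] 0x06->0x10 len=6 : fd 2d 3a 51 1a e6
[4] 0x0e->0x1e len=7 : ab 36 fd 2d 3a 51 1a
query mem[0x11]=0x2d, mem[0x13]=0x51, mem[0x0d]=0x2b, mem[0x23]=0x51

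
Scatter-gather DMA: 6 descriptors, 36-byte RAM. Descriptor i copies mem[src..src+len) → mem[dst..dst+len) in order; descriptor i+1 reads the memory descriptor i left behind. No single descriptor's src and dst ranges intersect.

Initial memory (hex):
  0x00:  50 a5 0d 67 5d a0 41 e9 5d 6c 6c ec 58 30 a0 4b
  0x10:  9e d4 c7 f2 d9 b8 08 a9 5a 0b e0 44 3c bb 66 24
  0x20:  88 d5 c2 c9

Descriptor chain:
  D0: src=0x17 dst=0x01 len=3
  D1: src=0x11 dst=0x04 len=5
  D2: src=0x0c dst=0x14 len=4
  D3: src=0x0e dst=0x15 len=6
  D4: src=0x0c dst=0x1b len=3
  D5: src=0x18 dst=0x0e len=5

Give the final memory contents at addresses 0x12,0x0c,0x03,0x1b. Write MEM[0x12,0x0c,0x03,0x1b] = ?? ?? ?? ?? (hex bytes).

D0: mem[0x01..0x03] <- [a9 5a 0b]
D1: mem[0x04..0x08] <- [d4 c7 f2 d9 b8]
D2: mem[0x14..0x17] <- [58 30 a0 4b]
D3: mem[0x15..0x1a] <- [a0 4b 9e d4 c7 f2]
D4: mem[0x1b..0x1d] <- [58 30 a0]
D5: mem[0x0e..0x12] <- [d4 c7 f2 58 30]
query mem[0x12]=0x30, mem[0x0c]=0x58, mem[0x03]=0x0b, mem[0x1b]=0x58

MEM[0x12,0x0c,0x03,0x1b] = 30 58 0b 58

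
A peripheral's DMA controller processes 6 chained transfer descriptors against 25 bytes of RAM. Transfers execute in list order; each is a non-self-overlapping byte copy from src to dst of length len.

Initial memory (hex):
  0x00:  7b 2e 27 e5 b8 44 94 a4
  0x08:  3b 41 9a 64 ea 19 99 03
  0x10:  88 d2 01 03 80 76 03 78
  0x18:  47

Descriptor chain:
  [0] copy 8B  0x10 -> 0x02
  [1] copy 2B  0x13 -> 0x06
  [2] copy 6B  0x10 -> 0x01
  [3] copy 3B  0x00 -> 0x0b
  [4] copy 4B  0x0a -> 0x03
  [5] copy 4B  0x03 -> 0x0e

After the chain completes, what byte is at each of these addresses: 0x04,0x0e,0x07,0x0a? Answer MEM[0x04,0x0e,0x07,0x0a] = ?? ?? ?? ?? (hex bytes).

[0] 0x10->0x02 len=8 : 88 d2 01 03 80 76 03 78
[1] 0x13->0x06 len=2 : 03 80
[2] 0x10->0x01 len=6 : 88 d2 01 03 80 76
[3] 0x00->0x0b len=3 : 7b 88 d2
[4] 0x0a->0x03 len=4 : 9a 7b 88 d2
[5] 0x03->0x0e len=4 : 9a 7b 88 d2
query mem[0x04]=0x7b, mem[0x0e]=0x9a, mem[0x07]=0x80, mem[0x0a]=0x9a

MEM[0x04,0x0e,0x07,0x0a] = 7b 9a 80 9a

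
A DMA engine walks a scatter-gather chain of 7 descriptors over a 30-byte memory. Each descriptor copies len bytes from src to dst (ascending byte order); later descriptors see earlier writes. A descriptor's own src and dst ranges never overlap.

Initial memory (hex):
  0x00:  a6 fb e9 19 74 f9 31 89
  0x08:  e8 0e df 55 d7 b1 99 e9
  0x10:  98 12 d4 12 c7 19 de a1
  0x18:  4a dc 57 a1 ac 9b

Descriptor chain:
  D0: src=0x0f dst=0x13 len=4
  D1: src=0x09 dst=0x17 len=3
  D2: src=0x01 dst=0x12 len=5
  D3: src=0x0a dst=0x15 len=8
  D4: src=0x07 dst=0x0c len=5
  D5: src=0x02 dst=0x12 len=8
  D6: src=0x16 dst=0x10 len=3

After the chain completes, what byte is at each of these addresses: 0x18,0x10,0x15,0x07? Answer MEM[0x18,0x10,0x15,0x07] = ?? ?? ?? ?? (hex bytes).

MEM[0x18,0x10,0x15,0x07] = e8 31 f9 89

D0: mem[0x13..0x16] <- [e9 98 12 d4]
D1: mem[0x17..0x19] <- [0e df 55]
D2: mem[0x12..0x16] <- [fb e9 19 74 f9]
D3: mem[0x15..0x1c] <- [df 55 d7 b1 99 e9 98 12]
D4: mem[0x0c..0x10] <- [89 e8 0e df 55]
D5: mem[0x12..0x19] <- [e9 19 74 f9 31 89 e8 0e]
D6: mem[0x10..0x12] <- [31 89 e8]
query mem[0x18]=0xe8, mem[0x10]=0x31, mem[0x15]=0xf9, mem[0x07]=0x89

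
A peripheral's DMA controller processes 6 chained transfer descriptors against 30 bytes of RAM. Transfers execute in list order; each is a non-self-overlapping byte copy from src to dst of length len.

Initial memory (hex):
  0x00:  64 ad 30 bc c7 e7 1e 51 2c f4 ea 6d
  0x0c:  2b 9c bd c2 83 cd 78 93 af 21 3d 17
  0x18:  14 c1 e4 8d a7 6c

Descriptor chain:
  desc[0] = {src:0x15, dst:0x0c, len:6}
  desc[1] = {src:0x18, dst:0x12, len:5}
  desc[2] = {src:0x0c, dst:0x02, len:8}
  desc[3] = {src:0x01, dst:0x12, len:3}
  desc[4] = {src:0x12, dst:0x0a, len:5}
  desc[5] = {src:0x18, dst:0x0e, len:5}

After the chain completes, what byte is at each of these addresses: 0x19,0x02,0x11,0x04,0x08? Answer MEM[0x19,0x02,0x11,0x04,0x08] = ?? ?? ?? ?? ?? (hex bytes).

D0: mem[0x0c..0x11] <- [21 3d 17 14 c1 e4]
D1: mem[0x12..0x16] <- [14 c1 e4 8d a7]
D2: mem[0x02..0x09] <- [21 3d 17 14 c1 e4 14 c1]
D3: mem[0x12..0x14] <- [ad 21 3d]
D4: mem[0x0a..0x0e] <- [ad 21 3d 8d a7]
D5: mem[0x0e..0x12] <- [14 c1 e4 8d a7]
query mem[0x19]=0xc1, mem[0x02]=0x21, mem[0x11]=0x8d, mem[0x04]=0x17, mem[0x08]=0x14

MEM[0x19,0x02,0x11,0x04,0x08] = c1 21 8d 17 14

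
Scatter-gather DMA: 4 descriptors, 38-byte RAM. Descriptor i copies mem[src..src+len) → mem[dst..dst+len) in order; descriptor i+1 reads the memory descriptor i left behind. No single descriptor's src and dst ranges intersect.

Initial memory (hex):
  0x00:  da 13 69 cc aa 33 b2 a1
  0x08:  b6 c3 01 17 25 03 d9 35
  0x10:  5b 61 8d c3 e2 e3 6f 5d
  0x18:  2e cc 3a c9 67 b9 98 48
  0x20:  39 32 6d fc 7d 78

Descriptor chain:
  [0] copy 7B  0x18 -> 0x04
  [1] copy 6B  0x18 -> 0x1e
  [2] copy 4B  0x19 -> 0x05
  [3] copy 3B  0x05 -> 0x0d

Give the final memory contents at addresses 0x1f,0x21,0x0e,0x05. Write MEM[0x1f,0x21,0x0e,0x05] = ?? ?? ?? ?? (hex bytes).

MEM[0x1f,0x21,0x0e,0x05] = cc c9 3a cc

[0] 0x18->0x04 len=7 : 2e cc 3a c9 67 b9 98
[1] 0x18->0x1e len=6 : 2e cc 3a c9 67 b9
[2] 0x19->0x05 len=4 : cc 3a c9 67
[3] 0x05->0x0d len=3 : cc 3a c9
query mem[0x1f]=0xcc, mem[0x21]=0xc9, mem[0x0e]=0x3a, mem[0x05]=0xcc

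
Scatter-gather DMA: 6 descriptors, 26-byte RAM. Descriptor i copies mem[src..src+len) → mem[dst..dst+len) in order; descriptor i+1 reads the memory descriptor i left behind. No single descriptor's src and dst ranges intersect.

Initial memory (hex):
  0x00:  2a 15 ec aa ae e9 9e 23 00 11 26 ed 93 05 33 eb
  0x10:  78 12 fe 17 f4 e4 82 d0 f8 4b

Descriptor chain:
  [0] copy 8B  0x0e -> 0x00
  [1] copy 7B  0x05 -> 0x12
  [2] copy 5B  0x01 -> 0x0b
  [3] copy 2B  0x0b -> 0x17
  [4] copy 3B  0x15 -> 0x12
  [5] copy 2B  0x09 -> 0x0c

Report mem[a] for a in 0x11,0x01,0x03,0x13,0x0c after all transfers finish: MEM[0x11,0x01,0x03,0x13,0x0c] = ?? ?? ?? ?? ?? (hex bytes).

#0 dst[0x00+8] := {0x33,0xeb,0x78,0x12,0xfe,0x17,0xf4,0xe4}
#1 dst[0x12+7] := {0x17,0xf4,0xe4,0x00,0x11,0x26,0xed}
#2 dst[0x0b+5] := {0xeb,0x78,0x12,0xfe,0x17}
#3 dst[0x17+2] := {0xeb,0x78}
#4 dst[0x12+3] := {0x00,0x11,0xeb}
#5 dst[0x0c+2] := {0x11,0x26}
query mem[0x11]=0x12, mem[0x01]=0xeb, mem[0x03]=0x12, mem[0x13]=0x11, mem[0x0c]=0x11

MEM[0x11,0x01,0x03,0x13,0x0c] = 12 eb 12 11 11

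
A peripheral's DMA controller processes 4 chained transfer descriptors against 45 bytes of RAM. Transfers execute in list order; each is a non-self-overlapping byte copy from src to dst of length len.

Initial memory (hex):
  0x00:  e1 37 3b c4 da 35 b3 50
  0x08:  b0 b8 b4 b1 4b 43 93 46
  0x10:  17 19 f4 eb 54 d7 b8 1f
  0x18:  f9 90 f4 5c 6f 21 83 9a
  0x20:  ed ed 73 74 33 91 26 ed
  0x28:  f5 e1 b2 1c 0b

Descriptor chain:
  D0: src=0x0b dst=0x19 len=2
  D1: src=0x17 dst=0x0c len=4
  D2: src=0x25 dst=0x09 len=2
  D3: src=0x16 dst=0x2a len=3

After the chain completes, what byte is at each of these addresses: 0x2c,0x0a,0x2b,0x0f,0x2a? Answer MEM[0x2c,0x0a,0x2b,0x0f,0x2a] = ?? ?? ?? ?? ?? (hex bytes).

D0: mem[0x19..0x1a] <- [b1 4b]
D1: mem[0x0c..0x0f] <- [1f f9 b1 4b]
D2: mem[0x09..0x0a] <- [91 26]
D3: mem[0x2a..0x2c] <- [b8 1f f9]
query mem[0x2c]=0xf9, mem[0x0a]=0x26, mem[0x2b]=0x1f, mem[0x0f]=0x4b, mem[0x2a]=0xb8

MEM[0x2c,0x0a,0x2b,0x0f,0x2a] = f9 26 1f 4b b8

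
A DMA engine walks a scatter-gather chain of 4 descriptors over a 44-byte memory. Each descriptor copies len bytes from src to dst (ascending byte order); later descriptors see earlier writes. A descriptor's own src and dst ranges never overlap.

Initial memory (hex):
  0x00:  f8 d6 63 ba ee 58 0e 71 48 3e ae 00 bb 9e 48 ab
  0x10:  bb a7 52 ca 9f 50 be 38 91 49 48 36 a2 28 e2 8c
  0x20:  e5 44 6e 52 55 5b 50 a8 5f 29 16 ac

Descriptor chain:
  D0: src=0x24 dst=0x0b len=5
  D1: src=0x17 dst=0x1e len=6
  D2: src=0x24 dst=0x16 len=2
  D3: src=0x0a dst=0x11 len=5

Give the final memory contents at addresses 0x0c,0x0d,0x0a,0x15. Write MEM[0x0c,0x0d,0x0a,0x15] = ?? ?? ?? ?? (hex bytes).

MEM[0x0c,0x0d,0x0a,0x15] = 5b 50 ae a8

  after D0: wrote 5B at 0x0b = 555b50a85f
  after D1: wrote 6B at 0x1e = 3891494836a2
  after D2: wrote 2B at 0x16 = 555b
  after D3: wrote 5B at 0x11 = ae555b50a8
query mem[0x0c]=0x5b, mem[0x0d]=0x50, mem[0x0a]=0xae, mem[0x15]=0xa8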